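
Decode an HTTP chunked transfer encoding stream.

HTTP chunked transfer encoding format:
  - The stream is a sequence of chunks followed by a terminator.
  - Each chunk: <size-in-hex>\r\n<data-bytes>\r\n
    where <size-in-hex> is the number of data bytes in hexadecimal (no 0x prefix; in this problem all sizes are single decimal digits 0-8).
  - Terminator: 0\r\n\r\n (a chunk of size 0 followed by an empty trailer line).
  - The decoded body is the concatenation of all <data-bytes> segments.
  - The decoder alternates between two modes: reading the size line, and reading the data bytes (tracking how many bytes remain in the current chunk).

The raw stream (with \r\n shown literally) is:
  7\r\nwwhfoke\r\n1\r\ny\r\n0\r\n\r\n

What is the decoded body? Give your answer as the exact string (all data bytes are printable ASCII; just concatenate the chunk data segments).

Answer: wwhfokey

Derivation:
Chunk 1: stream[0..1]='7' size=0x7=7, data at stream[3..10]='wwhfoke' -> body[0..7], body so far='wwhfoke'
Chunk 2: stream[12..13]='1' size=0x1=1, data at stream[15..16]='y' -> body[7..8], body so far='wwhfokey'
Chunk 3: stream[18..19]='0' size=0 (terminator). Final body='wwhfokey' (8 bytes)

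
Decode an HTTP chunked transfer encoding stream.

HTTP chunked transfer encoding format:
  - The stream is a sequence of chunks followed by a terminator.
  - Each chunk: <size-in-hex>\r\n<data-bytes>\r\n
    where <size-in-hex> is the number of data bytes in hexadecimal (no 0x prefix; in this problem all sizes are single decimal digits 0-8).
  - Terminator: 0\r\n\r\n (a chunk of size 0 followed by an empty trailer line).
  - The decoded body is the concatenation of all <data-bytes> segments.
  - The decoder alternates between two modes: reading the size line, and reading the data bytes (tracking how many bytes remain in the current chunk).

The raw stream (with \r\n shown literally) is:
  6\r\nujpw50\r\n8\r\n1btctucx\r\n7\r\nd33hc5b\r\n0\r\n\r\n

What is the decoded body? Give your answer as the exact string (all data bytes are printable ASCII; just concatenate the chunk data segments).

Chunk 1: stream[0..1]='6' size=0x6=6, data at stream[3..9]='ujpw50' -> body[0..6], body so far='ujpw50'
Chunk 2: stream[11..12]='8' size=0x8=8, data at stream[14..22]='1btctucx' -> body[6..14], body so far='ujpw501btctucx'
Chunk 3: stream[24..25]='7' size=0x7=7, data at stream[27..34]='d33hc5b' -> body[14..21], body so far='ujpw501btctucxd33hc5b'
Chunk 4: stream[36..37]='0' size=0 (terminator). Final body='ujpw501btctucxd33hc5b' (21 bytes)

Answer: ujpw501btctucxd33hc5b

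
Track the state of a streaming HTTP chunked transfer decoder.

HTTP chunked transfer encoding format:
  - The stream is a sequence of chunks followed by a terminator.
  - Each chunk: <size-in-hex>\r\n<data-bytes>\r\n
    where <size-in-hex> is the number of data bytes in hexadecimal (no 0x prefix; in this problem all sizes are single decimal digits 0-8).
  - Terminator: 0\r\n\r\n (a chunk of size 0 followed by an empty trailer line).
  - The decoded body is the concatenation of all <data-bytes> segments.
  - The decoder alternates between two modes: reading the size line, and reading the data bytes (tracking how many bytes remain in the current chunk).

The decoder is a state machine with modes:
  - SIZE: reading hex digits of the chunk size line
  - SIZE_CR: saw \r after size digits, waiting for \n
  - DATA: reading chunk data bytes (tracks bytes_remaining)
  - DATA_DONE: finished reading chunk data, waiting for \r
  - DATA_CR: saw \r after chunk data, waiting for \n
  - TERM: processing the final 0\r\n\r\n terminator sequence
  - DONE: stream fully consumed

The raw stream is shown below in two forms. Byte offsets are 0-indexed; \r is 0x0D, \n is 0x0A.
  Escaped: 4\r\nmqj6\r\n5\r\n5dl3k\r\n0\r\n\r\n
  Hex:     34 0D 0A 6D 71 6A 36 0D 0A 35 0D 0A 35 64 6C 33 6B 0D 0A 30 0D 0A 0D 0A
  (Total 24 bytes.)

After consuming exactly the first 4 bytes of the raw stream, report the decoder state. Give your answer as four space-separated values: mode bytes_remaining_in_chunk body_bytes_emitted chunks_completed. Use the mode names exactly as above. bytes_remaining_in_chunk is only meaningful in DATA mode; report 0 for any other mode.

Byte 0 = '4': mode=SIZE remaining=0 emitted=0 chunks_done=0
Byte 1 = 0x0D: mode=SIZE_CR remaining=0 emitted=0 chunks_done=0
Byte 2 = 0x0A: mode=DATA remaining=4 emitted=0 chunks_done=0
Byte 3 = 'm': mode=DATA remaining=3 emitted=1 chunks_done=0

Answer: DATA 3 1 0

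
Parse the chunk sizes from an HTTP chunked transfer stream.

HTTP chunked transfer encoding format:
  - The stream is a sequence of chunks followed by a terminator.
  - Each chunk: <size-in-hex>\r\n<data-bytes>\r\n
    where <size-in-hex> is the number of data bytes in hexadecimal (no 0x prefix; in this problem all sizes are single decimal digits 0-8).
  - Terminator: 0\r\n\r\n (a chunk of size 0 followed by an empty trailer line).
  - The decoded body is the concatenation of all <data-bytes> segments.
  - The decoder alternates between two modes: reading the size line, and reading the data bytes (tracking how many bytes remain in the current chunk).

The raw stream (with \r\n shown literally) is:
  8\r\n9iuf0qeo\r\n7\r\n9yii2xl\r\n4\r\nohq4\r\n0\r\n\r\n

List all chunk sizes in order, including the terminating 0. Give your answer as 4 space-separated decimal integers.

Chunk 1: stream[0..1]='8' size=0x8=8, data at stream[3..11]='9iuf0qeo' -> body[0..8], body so far='9iuf0qeo'
Chunk 2: stream[13..14]='7' size=0x7=7, data at stream[16..23]='9yii2xl' -> body[8..15], body so far='9iuf0qeo9yii2xl'
Chunk 3: stream[25..26]='4' size=0x4=4, data at stream[28..32]='ohq4' -> body[15..19], body so far='9iuf0qeo9yii2xlohq4'
Chunk 4: stream[34..35]='0' size=0 (terminator). Final body='9iuf0qeo9yii2xlohq4' (19 bytes)

Answer: 8 7 4 0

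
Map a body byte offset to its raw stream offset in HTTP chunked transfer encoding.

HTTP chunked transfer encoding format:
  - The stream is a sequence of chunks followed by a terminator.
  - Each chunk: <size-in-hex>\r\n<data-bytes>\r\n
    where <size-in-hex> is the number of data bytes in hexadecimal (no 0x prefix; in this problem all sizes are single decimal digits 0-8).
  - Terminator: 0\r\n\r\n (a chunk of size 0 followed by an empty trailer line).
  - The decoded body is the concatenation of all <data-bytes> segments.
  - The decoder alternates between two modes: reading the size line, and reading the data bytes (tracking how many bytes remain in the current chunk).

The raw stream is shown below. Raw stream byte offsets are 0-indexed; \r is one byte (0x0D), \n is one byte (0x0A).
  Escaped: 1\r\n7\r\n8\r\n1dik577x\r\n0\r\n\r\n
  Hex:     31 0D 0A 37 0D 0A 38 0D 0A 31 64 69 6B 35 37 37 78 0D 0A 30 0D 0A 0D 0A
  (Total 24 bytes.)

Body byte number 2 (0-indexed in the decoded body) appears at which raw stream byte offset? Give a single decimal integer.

Chunk 1: stream[0..1]='1' size=0x1=1, data at stream[3..4]='7' -> body[0..1], body so far='7'
Chunk 2: stream[6..7]='8' size=0x8=8, data at stream[9..17]='1dik577x' -> body[1..9], body so far='71dik577x'
Chunk 3: stream[19..20]='0' size=0 (terminator). Final body='71dik577x' (9 bytes)
Body byte 2 at stream offset 10

Answer: 10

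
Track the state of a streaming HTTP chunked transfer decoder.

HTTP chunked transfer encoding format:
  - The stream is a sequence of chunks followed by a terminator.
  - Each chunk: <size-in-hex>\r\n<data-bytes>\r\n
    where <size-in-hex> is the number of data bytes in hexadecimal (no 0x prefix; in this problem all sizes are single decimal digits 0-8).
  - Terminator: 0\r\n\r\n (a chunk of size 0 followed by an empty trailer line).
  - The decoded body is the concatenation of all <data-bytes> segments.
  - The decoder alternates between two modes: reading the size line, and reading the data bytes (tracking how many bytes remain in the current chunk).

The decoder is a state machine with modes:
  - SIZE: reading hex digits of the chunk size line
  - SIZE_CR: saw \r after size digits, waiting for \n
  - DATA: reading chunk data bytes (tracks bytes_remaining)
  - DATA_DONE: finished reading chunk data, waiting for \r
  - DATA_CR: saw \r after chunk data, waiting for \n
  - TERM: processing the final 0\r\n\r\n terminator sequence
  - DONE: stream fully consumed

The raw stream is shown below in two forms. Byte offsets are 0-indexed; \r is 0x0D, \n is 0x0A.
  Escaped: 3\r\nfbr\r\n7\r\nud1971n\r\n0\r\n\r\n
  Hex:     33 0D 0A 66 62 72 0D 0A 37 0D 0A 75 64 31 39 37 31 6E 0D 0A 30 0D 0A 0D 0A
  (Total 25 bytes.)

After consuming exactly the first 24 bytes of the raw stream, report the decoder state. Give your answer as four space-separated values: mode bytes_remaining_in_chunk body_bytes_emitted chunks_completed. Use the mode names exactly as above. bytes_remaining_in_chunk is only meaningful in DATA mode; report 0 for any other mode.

Answer: TERM 0 10 2

Derivation:
Byte 0 = '3': mode=SIZE remaining=0 emitted=0 chunks_done=0
Byte 1 = 0x0D: mode=SIZE_CR remaining=0 emitted=0 chunks_done=0
Byte 2 = 0x0A: mode=DATA remaining=3 emitted=0 chunks_done=0
Byte 3 = 'f': mode=DATA remaining=2 emitted=1 chunks_done=0
Byte 4 = 'b': mode=DATA remaining=1 emitted=2 chunks_done=0
Byte 5 = 'r': mode=DATA_DONE remaining=0 emitted=3 chunks_done=0
Byte 6 = 0x0D: mode=DATA_CR remaining=0 emitted=3 chunks_done=0
Byte 7 = 0x0A: mode=SIZE remaining=0 emitted=3 chunks_done=1
Byte 8 = '7': mode=SIZE remaining=0 emitted=3 chunks_done=1
Byte 9 = 0x0D: mode=SIZE_CR remaining=0 emitted=3 chunks_done=1
Byte 10 = 0x0A: mode=DATA remaining=7 emitted=3 chunks_done=1
Byte 11 = 'u': mode=DATA remaining=6 emitted=4 chunks_done=1
Byte 12 = 'd': mode=DATA remaining=5 emitted=5 chunks_done=1
Byte 13 = '1': mode=DATA remaining=4 emitted=6 chunks_done=1
Byte 14 = '9': mode=DATA remaining=3 emitted=7 chunks_done=1
Byte 15 = '7': mode=DATA remaining=2 emitted=8 chunks_done=1
Byte 16 = '1': mode=DATA remaining=1 emitted=9 chunks_done=1
Byte 17 = 'n': mode=DATA_DONE remaining=0 emitted=10 chunks_done=1
Byte 18 = 0x0D: mode=DATA_CR remaining=0 emitted=10 chunks_done=1
Byte 19 = 0x0A: mode=SIZE remaining=0 emitted=10 chunks_done=2
Byte 20 = '0': mode=SIZE remaining=0 emitted=10 chunks_done=2
Byte 21 = 0x0D: mode=SIZE_CR remaining=0 emitted=10 chunks_done=2
Byte 22 = 0x0A: mode=TERM remaining=0 emitted=10 chunks_done=2
Byte 23 = 0x0D: mode=TERM remaining=0 emitted=10 chunks_done=2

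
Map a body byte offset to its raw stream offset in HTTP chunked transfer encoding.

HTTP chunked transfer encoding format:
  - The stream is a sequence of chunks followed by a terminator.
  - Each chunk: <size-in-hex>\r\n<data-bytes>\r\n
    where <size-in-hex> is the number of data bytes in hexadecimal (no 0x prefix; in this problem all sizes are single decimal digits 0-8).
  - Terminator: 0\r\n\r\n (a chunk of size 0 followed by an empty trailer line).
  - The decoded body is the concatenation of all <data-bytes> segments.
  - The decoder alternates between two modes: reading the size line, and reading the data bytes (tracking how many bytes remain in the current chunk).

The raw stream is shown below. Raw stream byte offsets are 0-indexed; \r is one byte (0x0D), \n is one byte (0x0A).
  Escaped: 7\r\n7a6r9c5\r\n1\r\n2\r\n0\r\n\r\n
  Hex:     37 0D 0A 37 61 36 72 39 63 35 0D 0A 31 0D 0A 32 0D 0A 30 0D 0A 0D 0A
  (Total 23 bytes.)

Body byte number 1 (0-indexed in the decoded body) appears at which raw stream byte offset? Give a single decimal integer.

Answer: 4

Derivation:
Chunk 1: stream[0..1]='7' size=0x7=7, data at stream[3..10]='7a6r9c5' -> body[0..7], body so far='7a6r9c5'
Chunk 2: stream[12..13]='1' size=0x1=1, data at stream[15..16]='2' -> body[7..8], body so far='7a6r9c52'
Chunk 3: stream[18..19]='0' size=0 (terminator). Final body='7a6r9c52' (8 bytes)
Body byte 1 at stream offset 4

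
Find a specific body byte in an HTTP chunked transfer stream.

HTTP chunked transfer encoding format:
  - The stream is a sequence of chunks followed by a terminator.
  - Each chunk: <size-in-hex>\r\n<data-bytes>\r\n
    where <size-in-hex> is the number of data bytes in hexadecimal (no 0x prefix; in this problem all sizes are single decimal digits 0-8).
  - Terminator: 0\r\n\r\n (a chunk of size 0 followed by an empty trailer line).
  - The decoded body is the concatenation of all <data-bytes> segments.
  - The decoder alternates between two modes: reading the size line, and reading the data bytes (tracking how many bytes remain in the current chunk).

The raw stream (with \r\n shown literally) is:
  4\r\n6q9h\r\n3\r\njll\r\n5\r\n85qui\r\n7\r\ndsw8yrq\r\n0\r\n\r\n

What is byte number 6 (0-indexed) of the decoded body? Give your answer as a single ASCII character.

Chunk 1: stream[0..1]='4' size=0x4=4, data at stream[3..7]='6q9h' -> body[0..4], body so far='6q9h'
Chunk 2: stream[9..10]='3' size=0x3=3, data at stream[12..15]='jll' -> body[4..7], body so far='6q9hjll'
Chunk 3: stream[17..18]='5' size=0x5=5, data at stream[20..25]='85qui' -> body[7..12], body so far='6q9hjll85qui'
Chunk 4: stream[27..28]='7' size=0x7=7, data at stream[30..37]='dsw8yrq' -> body[12..19], body so far='6q9hjll85quidsw8yrq'
Chunk 5: stream[39..40]='0' size=0 (terminator). Final body='6q9hjll85quidsw8yrq' (19 bytes)
Body byte 6 = 'l'

Answer: l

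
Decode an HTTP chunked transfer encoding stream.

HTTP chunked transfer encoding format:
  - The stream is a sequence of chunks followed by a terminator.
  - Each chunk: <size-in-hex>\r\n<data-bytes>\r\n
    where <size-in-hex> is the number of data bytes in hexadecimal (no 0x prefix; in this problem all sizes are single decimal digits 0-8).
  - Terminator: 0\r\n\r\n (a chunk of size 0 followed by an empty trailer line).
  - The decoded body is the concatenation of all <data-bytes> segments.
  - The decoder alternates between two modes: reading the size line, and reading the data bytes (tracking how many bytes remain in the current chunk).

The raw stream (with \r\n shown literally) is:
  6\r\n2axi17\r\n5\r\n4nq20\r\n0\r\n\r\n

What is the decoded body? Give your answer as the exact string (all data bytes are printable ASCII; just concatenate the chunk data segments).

Chunk 1: stream[0..1]='6' size=0x6=6, data at stream[3..9]='2axi17' -> body[0..6], body so far='2axi17'
Chunk 2: stream[11..12]='5' size=0x5=5, data at stream[14..19]='4nq20' -> body[6..11], body so far='2axi174nq20'
Chunk 3: stream[21..22]='0' size=0 (terminator). Final body='2axi174nq20' (11 bytes)

Answer: 2axi174nq20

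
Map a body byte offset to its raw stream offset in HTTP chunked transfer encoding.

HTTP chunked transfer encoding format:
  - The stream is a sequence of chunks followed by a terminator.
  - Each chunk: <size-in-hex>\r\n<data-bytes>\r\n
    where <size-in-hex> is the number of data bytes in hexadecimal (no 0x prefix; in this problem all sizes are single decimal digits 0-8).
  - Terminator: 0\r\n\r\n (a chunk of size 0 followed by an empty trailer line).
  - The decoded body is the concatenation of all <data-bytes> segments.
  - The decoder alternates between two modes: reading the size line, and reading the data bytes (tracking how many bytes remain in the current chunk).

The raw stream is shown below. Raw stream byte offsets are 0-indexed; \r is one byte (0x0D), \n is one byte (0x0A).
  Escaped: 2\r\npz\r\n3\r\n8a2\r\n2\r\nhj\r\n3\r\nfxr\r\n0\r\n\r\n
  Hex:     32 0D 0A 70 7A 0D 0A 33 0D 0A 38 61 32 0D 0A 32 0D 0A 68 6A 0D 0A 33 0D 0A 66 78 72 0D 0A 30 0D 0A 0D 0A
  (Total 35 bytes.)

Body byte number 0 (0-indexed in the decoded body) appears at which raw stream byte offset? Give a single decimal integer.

Answer: 3

Derivation:
Chunk 1: stream[0..1]='2' size=0x2=2, data at stream[3..5]='pz' -> body[0..2], body so far='pz'
Chunk 2: stream[7..8]='3' size=0x3=3, data at stream[10..13]='8a2' -> body[2..5], body so far='pz8a2'
Chunk 3: stream[15..16]='2' size=0x2=2, data at stream[18..20]='hj' -> body[5..7], body so far='pz8a2hj'
Chunk 4: stream[22..23]='3' size=0x3=3, data at stream[25..28]='fxr' -> body[7..10], body so far='pz8a2hjfxr'
Chunk 5: stream[30..31]='0' size=0 (terminator). Final body='pz8a2hjfxr' (10 bytes)
Body byte 0 at stream offset 3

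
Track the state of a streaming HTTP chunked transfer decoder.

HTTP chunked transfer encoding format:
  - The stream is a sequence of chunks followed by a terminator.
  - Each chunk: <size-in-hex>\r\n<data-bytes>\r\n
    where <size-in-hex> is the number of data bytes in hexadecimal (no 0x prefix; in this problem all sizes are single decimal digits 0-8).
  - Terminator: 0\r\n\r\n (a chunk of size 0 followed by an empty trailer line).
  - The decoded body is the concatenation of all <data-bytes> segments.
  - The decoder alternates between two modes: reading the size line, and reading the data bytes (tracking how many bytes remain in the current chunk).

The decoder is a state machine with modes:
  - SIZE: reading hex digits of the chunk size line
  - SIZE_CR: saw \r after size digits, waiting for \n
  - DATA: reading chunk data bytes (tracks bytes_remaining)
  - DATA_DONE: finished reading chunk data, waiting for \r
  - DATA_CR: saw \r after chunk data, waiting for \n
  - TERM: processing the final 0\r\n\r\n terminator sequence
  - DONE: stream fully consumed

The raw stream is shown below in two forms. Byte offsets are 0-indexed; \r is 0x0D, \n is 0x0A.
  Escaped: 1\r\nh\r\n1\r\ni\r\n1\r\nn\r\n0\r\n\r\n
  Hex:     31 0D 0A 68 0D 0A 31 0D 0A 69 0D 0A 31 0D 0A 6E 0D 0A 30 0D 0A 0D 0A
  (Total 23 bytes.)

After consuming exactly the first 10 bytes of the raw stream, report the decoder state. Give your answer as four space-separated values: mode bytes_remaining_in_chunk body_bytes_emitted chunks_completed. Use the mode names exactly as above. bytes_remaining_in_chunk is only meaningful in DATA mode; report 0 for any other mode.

Byte 0 = '1': mode=SIZE remaining=0 emitted=0 chunks_done=0
Byte 1 = 0x0D: mode=SIZE_CR remaining=0 emitted=0 chunks_done=0
Byte 2 = 0x0A: mode=DATA remaining=1 emitted=0 chunks_done=0
Byte 3 = 'h': mode=DATA_DONE remaining=0 emitted=1 chunks_done=0
Byte 4 = 0x0D: mode=DATA_CR remaining=0 emitted=1 chunks_done=0
Byte 5 = 0x0A: mode=SIZE remaining=0 emitted=1 chunks_done=1
Byte 6 = '1': mode=SIZE remaining=0 emitted=1 chunks_done=1
Byte 7 = 0x0D: mode=SIZE_CR remaining=0 emitted=1 chunks_done=1
Byte 8 = 0x0A: mode=DATA remaining=1 emitted=1 chunks_done=1
Byte 9 = 'i': mode=DATA_DONE remaining=0 emitted=2 chunks_done=1

Answer: DATA_DONE 0 2 1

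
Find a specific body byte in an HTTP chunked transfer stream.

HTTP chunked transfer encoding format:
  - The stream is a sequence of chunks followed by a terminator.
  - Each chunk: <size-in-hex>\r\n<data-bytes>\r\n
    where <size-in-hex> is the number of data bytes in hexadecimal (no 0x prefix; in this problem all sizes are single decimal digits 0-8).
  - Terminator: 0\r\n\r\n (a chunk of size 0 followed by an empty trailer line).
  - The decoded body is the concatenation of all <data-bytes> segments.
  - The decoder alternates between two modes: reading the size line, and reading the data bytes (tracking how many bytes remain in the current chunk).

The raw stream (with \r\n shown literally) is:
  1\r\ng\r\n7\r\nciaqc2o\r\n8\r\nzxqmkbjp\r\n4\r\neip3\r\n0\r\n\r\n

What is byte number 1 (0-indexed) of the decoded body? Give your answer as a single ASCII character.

Answer: c

Derivation:
Chunk 1: stream[0..1]='1' size=0x1=1, data at stream[3..4]='g' -> body[0..1], body so far='g'
Chunk 2: stream[6..7]='7' size=0x7=7, data at stream[9..16]='ciaqc2o' -> body[1..8], body so far='gciaqc2o'
Chunk 3: stream[18..19]='8' size=0x8=8, data at stream[21..29]='zxqmkbjp' -> body[8..16], body so far='gciaqc2ozxqmkbjp'
Chunk 4: stream[31..32]='4' size=0x4=4, data at stream[34..38]='eip3' -> body[16..20], body so far='gciaqc2ozxqmkbjpeip3'
Chunk 5: stream[40..41]='0' size=0 (terminator). Final body='gciaqc2ozxqmkbjpeip3' (20 bytes)
Body byte 1 = 'c'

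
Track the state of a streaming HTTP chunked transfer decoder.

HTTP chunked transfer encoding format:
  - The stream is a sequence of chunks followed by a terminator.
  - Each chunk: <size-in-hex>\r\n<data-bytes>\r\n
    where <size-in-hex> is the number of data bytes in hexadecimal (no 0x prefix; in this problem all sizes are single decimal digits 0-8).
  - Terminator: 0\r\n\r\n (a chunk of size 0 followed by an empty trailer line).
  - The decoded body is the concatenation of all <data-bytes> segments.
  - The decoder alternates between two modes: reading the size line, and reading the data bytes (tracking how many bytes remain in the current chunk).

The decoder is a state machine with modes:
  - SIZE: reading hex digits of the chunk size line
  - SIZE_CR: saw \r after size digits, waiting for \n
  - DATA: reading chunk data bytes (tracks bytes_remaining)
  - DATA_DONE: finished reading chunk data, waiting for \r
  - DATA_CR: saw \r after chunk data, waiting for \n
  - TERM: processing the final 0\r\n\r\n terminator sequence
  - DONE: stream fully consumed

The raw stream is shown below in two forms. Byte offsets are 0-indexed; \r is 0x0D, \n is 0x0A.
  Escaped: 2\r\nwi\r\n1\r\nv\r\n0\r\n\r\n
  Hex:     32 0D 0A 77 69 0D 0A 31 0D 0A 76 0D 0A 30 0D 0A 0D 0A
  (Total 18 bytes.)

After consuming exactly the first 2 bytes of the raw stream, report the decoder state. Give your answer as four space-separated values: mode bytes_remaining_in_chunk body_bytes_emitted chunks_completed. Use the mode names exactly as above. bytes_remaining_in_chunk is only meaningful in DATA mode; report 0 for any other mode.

Answer: SIZE_CR 0 0 0

Derivation:
Byte 0 = '2': mode=SIZE remaining=0 emitted=0 chunks_done=0
Byte 1 = 0x0D: mode=SIZE_CR remaining=0 emitted=0 chunks_done=0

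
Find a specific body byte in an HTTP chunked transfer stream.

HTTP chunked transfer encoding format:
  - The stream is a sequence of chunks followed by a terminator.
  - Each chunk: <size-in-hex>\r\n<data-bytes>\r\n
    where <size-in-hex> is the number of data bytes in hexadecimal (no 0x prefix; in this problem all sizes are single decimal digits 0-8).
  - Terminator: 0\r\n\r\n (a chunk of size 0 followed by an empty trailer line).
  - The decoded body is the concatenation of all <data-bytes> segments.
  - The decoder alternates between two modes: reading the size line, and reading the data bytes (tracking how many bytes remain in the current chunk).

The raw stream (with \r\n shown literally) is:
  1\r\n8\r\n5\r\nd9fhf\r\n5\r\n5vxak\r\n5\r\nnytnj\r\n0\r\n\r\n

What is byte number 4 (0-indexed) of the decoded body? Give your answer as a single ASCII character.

Answer: h

Derivation:
Chunk 1: stream[0..1]='1' size=0x1=1, data at stream[3..4]='8' -> body[0..1], body so far='8'
Chunk 2: stream[6..7]='5' size=0x5=5, data at stream[9..14]='d9fhf' -> body[1..6], body so far='8d9fhf'
Chunk 3: stream[16..17]='5' size=0x5=5, data at stream[19..24]='5vxak' -> body[6..11], body so far='8d9fhf5vxak'
Chunk 4: stream[26..27]='5' size=0x5=5, data at stream[29..34]='nytnj' -> body[11..16], body so far='8d9fhf5vxaknytnj'
Chunk 5: stream[36..37]='0' size=0 (terminator). Final body='8d9fhf5vxaknytnj' (16 bytes)
Body byte 4 = 'h'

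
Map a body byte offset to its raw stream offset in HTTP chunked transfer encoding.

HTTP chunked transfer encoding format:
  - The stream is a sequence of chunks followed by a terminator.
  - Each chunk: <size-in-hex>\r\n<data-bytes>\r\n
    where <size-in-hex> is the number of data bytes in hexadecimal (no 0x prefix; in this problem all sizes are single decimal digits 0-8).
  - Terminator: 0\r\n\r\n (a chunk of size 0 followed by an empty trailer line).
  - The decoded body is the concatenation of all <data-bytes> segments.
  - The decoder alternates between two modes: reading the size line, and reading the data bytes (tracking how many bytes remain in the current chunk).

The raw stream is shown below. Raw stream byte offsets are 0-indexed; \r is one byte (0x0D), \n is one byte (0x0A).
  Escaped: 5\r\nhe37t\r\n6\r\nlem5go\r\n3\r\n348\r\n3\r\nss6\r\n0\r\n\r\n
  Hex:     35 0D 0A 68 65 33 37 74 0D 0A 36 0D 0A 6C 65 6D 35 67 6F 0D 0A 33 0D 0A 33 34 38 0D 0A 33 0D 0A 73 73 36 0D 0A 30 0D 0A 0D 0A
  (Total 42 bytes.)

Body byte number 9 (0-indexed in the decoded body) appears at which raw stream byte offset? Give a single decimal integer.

Chunk 1: stream[0..1]='5' size=0x5=5, data at stream[3..8]='he37t' -> body[0..5], body so far='he37t'
Chunk 2: stream[10..11]='6' size=0x6=6, data at stream[13..19]='lem5go' -> body[5..11], body so far='he37tlem5go'
Chunk 3: stream[21..22]='3' size=0x3=3, data at stream[24..27]='348' -> body[11..14], body so far='he37tlem5go348'
Chunk 4: stream[29..30]='3' size=0x3=3, data at stream[32..35]='ss6' -> body[14..17], body so far='he37tlem5go348ss6'
Chunk 5: stream[37..38]='0' size=0 (terminator). Final body='he37tlem5go348ss6' (17 bytes)
Body byte 9 at stream offset 17

Answer: 17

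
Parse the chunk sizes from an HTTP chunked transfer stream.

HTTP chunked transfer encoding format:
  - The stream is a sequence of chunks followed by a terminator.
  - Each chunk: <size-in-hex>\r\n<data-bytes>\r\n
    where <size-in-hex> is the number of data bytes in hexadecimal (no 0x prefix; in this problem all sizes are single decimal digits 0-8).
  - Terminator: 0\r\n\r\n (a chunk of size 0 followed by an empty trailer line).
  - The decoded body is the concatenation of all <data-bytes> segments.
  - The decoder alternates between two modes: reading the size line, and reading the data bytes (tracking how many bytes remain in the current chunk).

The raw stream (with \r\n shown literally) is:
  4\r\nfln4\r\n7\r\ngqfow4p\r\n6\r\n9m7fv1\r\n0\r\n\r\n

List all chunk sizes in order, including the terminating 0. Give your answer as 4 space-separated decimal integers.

Answer: 4 7 6 0

Derivation:
Chunk 1: stream[0..1]='4' size=0x4=4, data at stream[3..7]='fln4' -> body[0..4], body so far='fln4'
Chunk 2: stream[9..10]='7' size=0x7=7, data at stream[12..19]='gqfow4p' -> body[4..11], body so far='fln4gqfow4p'
Chunk 3: stream[21..22]='6' size=0x6=6, data at stream[24..30]='9m7fv1' -> body[11..17], body so far='fln4gqfow4p9m7fv1'
Chunk 4: stream[32..33]='0' size=0 (terminator). Final body='fln4gqfow4p9m7fv1' (17 bytes)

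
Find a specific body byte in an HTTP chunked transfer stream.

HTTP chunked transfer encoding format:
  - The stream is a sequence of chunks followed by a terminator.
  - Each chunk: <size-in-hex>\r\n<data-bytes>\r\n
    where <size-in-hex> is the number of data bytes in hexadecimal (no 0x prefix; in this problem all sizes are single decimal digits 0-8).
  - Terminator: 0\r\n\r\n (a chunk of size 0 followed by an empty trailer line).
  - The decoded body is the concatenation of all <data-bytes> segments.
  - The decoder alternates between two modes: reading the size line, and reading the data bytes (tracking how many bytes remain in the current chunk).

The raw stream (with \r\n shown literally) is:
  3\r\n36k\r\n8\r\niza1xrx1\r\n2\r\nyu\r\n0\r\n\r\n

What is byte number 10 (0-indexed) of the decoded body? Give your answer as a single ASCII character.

Answer: 1

Derivation:
Chunk 1: stream[0..1]='3' size=0x3=3, data at stream[3..6]='36k' -> body[0..3], body so far='36k'
Chunk 2: stream[8..9]='8' size=0x8=8, data at stream[11..19]='iza1xrx1' -> body[3..11], body so far='36kiza1xrx1'
Chunk 3: stream[21..22]='2' size=0x2=2, data at stream[24..26]='yu' -> body[11..13], body so far='36kiza1xrx1yu'
Chunk 4: stream[28..29]='0' size=0 (terminator). Final body='36kiza1xrx1yu' (13 bytes)
Body byte 10 = '1'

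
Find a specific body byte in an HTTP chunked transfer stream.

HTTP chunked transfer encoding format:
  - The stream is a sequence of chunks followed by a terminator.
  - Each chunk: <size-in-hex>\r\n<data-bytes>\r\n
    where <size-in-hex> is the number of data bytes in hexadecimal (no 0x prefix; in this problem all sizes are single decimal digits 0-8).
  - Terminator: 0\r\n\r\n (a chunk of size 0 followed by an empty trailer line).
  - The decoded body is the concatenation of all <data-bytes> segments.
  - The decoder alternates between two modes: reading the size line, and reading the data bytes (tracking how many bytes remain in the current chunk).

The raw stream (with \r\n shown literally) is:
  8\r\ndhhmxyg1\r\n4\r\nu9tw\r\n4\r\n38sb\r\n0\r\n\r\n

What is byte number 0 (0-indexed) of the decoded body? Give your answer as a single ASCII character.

Chunk 1: stream[0..1]='8' size=0x8=8, data at stream[3..11]='dhhmxyg1' -> body[0..8], body so far='dhhmxyg1'
Chunk 2: stream[13..14]='4' size=0x4=4, data at stream[16..20]='u9tw' -> body[8..12], body so far='dhhmxyg1u9tw'
Chunk 3: stream[22..23]='4' size=0x4=4, data at stream[25..29]='38sb' -> body[12..16], body so far='dhhmxyg1u9tw38sb'
Chunk 4: stream[31..32]='0' size=0 (terminator). Final body='dhhmxyg1u9tw38sb' (16 bytes)
Body byte 0 = 'd'

Answer: d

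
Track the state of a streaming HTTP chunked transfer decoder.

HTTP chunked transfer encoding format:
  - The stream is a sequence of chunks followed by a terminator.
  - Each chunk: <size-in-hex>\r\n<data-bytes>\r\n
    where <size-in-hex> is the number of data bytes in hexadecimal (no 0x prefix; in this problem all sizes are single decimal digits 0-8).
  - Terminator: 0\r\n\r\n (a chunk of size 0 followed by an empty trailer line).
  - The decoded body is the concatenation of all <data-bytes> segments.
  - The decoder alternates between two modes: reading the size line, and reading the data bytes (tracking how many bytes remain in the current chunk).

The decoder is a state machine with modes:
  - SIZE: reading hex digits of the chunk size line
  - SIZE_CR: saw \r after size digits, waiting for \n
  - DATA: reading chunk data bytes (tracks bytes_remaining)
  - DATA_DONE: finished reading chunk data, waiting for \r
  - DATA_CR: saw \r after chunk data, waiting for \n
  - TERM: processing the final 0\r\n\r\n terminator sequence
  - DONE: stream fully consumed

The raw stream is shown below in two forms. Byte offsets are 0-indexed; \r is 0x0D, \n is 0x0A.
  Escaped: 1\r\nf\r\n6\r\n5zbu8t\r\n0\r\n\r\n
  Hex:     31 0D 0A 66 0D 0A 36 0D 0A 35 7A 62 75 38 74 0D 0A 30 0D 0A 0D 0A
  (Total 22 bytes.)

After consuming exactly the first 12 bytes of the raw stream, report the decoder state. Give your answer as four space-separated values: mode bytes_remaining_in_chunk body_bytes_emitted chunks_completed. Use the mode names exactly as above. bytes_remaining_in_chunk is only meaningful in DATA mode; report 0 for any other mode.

Byte 0 = '1': mode=SIZE remaining=0 emitted=0 chunks_done=0
Byte 1 = 0x0D: mode=SIZE_CR remaining=0 emitted=0 chunks_done=0
Byte 2 = 0x0A: mode=DATA remaining=1 emitted=0 chunks_done=0
Byte 3 = 'f': mode=DATA_DONE remaining=0 emitted=1 chunks_done=0
Byte 4 = 0x0D: mode=DATA_CR remaining=0 emitted=1 chunks_done=0
Byte 5 = 0x0A: mode=SIZE remaining=0 emitted=1 chunks_done=1
Byte 6 = '6': mode=SIZE remaining=0 emitted=1 chunks_done=1
Byte 7 = 0x0D: mode=SIZE_CR remaining=0 emitted=1 chunks_done=1
Byte 8 = 0x0A: mode=DATA remaining=6 emitted=1 chunks_done=1
Byte 9 = '5': mode=DATA remaining=5 emitted=2 chunks_done=1
Byte 10 = 'z': mode=DATA remaining=4 emitted=3 chunks_done=1
Byte 11 = 'b': mode=DATA remaining=3 emitted=4 chunks_done=1

Answer: DATA 3 4 1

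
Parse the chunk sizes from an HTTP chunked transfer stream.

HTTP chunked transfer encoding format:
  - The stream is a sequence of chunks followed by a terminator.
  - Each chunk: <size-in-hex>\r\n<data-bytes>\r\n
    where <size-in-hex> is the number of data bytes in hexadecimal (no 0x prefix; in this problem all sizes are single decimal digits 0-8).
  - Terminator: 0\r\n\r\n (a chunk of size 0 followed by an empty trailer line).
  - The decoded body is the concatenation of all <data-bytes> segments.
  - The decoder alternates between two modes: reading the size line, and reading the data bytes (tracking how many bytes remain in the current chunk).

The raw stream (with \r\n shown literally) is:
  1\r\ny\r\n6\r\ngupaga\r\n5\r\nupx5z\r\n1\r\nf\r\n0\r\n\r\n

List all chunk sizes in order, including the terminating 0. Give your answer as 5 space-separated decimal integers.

Answer: 1 6 5 1 0

Derivation:
Chunk 1: stream[0..1]='1' size=0x1=1, data at stream[3..4]='y' -> body[0..1], body so far='y'
Chunk 2: stream[6..7]='6' size=0x6=6, data at stream[9..15]='gupaga' -> body[1..7], body so far='ygupaga'
Chunk 3: stream[17..18]='5' size=0x5=5, data at stream[20..25]='upx5z' -> body[7..12], body so far='ygupagaupx5z'
Chunk 4: stream[27..28]='1' size=0x1=1, data at stream[30..31]='f' -> body[12..13], body so far='ygupagaupx5zf'
Chunk 5: stream[33..34]='0' size=0 (terminator). Final body='ygupagaupx5zf' (13 bytes)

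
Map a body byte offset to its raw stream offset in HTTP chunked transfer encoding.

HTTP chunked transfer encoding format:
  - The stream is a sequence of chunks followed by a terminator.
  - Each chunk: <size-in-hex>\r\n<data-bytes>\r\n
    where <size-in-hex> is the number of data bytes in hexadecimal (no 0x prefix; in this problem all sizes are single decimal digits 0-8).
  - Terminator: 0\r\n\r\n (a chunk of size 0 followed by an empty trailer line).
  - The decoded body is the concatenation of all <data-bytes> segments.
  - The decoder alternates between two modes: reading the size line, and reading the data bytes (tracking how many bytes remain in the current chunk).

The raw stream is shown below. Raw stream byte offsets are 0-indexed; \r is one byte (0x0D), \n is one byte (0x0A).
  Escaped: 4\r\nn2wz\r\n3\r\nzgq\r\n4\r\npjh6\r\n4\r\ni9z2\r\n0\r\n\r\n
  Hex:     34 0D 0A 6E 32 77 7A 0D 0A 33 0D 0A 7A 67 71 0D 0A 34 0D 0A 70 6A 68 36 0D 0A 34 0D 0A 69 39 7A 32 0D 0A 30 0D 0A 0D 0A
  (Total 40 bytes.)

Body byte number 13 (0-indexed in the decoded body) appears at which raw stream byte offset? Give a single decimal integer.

Chunk 1: stream[0..1]='4' size=0x4=4, data at stream[3..7]='n2wz' -> body[0..4], body so far='n2wz'
Chunk 2: stream[9..10]='3' size=0x3=3, data at stream[12..15]='zgq' -> body[4..7], body so far='n2wzzgq'
Chunk 3: stream[17..18]='4' size=0x4=4, data at stream[20..24]='pjh6' -> body[7..11], body so far='n2wzzgqpjh6'
Chunk 4: stream[26..27]='4' size=0x4=4, data at stream[29..33]='i9z2' -> body[11..15], body so far='n2wzzgqpjh6i9z2'
Chunk 5: stream[35..36]='0' size=0 (terminator). Final body='n2wzzgqpjh6i9z2' (15 bytes)
Body byte 13 at stream offset 31

Answer: 31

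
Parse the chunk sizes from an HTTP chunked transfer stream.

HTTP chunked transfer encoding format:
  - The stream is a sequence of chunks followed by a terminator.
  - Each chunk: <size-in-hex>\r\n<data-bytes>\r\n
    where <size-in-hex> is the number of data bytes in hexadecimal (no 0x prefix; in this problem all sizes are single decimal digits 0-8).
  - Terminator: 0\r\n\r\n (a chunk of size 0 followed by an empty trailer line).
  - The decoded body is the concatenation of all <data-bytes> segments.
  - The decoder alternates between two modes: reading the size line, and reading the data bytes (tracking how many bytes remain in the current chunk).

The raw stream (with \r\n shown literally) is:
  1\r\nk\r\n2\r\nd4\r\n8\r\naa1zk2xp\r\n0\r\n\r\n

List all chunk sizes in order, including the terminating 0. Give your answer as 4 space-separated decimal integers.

Chunk 1: stream[0..1]='1' size=0x1=1, data at stream[3..4]='k' -> body[0..1], body so far='k'
Chunk 2: stream[6..7]='2' size=0x2=2, data at stream[9..11]='d4' -> body[1..3], body so far='kd4'
Chunk 3: stream[13..14]='8' size=0x8=8, data at stream[16..24]='aa1zk2xp' -> body[3..11], body so far='kd4aa1zk2xp'
Chunk 4: stream[26..27]='0' size=0 (terminator). Final body='kd4aa1zk2xp' (11 bytes)

Answer: 1 2 8 0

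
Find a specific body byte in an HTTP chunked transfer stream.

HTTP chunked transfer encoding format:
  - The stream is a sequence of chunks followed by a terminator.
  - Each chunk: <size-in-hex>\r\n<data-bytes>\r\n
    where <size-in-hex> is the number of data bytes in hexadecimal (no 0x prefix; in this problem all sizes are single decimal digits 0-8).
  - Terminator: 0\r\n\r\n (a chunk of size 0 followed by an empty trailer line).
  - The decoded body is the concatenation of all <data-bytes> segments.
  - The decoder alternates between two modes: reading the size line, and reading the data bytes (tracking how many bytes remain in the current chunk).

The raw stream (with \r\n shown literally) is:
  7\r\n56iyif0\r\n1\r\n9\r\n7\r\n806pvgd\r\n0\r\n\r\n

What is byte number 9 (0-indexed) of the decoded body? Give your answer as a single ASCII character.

Chunk 1: stream[0..1]='7' size=0x7=7, data at stream[3..10]='56iyif0' -> body[0..7], body so far='56iyif0'
Chunk 2: stream[12..13]='1' size=0x1=1, data at stream[15..16]='9' -> body[7..8], body so far='56iyif09'
Chunk 3: stream[18..19]='7' size=0x7=7, data at stream[21..28]='806pvgd' -> body[8..15], body so far='56iyif09806pvgd'
Chunk 4: stream[30..31]='0' size=0 (terminator). Final body='56iyif09806pvgd' (15 bytes)
Body byte 9 = '0'

Answer: 0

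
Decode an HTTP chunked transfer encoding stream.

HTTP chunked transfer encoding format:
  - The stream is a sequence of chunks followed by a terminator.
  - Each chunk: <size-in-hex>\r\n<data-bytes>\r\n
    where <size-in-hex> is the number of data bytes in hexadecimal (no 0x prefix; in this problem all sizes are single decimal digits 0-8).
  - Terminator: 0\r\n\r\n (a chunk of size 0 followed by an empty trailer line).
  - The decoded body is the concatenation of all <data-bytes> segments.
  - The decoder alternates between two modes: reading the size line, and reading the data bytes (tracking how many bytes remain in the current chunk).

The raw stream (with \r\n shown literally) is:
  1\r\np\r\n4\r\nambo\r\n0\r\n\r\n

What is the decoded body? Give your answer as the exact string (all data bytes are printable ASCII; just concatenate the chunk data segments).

Chunk 1: stream[0..1]='1' size=0x1=1, data at stream[3..4]='p' -> body[0..1], body so far='p'
Chunk 2: stream[6..7]='4' size=0x4=4, data at stream[9..13]='ambo' -> body[1..5], body so far='pambo'
Chunk 3: stream[15..16]='0' size=0 (terminator). Final body='pambo' (5 bytes)

Answer: pambo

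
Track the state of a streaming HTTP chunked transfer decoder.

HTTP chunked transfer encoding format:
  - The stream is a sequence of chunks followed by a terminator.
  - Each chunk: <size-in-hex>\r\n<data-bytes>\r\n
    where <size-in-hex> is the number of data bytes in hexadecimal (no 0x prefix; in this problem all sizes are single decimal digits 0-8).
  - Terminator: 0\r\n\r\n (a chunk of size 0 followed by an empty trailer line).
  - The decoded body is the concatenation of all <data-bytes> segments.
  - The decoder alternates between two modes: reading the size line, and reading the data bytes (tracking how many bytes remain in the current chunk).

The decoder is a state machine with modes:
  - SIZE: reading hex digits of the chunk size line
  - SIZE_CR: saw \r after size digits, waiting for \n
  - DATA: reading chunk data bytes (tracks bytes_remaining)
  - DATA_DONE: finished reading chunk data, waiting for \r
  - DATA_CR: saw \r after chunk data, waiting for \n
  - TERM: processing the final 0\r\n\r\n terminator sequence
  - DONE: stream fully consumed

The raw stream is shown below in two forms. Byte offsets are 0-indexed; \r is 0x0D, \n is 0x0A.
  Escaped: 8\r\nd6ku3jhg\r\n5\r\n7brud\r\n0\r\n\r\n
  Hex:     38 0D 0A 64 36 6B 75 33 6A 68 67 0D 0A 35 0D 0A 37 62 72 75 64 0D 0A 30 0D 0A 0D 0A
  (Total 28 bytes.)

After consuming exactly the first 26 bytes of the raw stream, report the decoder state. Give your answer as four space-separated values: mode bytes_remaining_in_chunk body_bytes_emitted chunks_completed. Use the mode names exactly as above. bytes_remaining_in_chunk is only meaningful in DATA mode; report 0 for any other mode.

Answer: TERM 0 13 2

Derivation:
Byte 0 = '8': mode=SIZE remaining=0 emitted=0 chunks_done=0
Byte 1 = 0x0D: mode=SIZE_CR remaining=0 emitted=0 chunks_done=0
Byte 2 = 0x0A: mode=DATA remaining=8 emitted=0 chunks_done=0
Byte 3 = 'd': mode=DATA remaining=7 emitted=1 chunks_done=0
Byte 4 = '6': mode=DATA remaining=6 emitted=2 chunks_done=0
Byte 5 = 'k': mode=DATA remaining=5 emitted=3 chunks_done=0
Byte 6 = 'u': mode=DATA remaining=4 emitted=4 chunks_done=0
Byte 7 = '3': mode=DATA remaining=3 emitted=5 chunks_done=0
Byte 8 = 'j': mode=DATA remaining=2 emitted=6 chunks_done=0
Byte 9 = 'h': mode=DATA remaining=1 emitted=7 chunks_done=0
Byte 10 = 'g': mode=DATA_DONE remaining=0 emitted=8 chunks_done=0
Byte 11 = 0x0D: mode=DATA_CR remaining=0 emitted=8 chunks_done=0
Byte 12 = 0x0A: mode=SIZE remaining=0 emitted=8 chunks_done=1
Byte 13 = '5': mode=SIZE remaining=0 emitted=8 chunks_done=1
Byte 14 = 0x0D: mode=SIZE_CR remaining=0 emitted=8 chunks_done=1
Byte 15 = 0x0A: mode=DATA remaining=5 emitted=8 chunks_done=1
Byte 16 = '7': mode=DATA remaining=4 emitted=9 chunks_done=1
Byte 17 = 'b': mode=DATA remaining=3 emitted=10 chunks_done=1
Byte 18 = 'r': mode=DATA remaining=2 emitted=11 chunks_done=1
Byte 19 = 'u': mode=DATA remaining=1 emitted=12 chunks_done=1
Byte 20 = 'd': mode=DATA_DONE remaining=0 emitted=13 chunks_done=1
Byte 21 = 0x0D: mode=DATA_CR remaining=0 emitted=13 chunks_done=1
Byte 22 = 0x0A: mode=SIZE remaining=0 emitted=13 chunks_done=2
Byte 23 = '0': mode=SIZE remaining=0 emitted=13 chunks_done=2
Byte 24 = 0x0D: mode=SIZE_CR remaining=0 emitted=13 chunks_done=2
Byte 25 = 0x0A: mode=TERM remaining=0 emitted=13 chunks_done=2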